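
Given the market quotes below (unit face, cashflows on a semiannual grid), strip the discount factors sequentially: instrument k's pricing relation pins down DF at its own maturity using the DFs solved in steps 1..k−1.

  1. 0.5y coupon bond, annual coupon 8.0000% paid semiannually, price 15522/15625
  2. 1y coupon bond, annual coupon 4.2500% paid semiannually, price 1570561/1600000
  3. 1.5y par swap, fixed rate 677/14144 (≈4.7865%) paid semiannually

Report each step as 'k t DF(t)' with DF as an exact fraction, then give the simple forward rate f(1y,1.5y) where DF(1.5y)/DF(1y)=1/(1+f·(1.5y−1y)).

step 1 [0.5y] bond c/2=1/25: DF=(15522/15625 − 1/25·(0))/(1+1/25) = 597/625 ≈ 0.955200
step 2 [1y] bond c/2=17/800: DF=(1570561/1600000 − 17/800·(0.955200))/(1+17/800) = 9413/10000 ≈ 0.941300
step 3 [1.5y] swap r/2=677/28288: DF=(1 − 677/28288·(0.955200+0.941300))/(1+677/28288) = 9323/10000 ≈ 0.932300

1 1/2 597/625
2 1 9413/10000
3 3/2 9323/10000
f(1y,1.5y) = ((9413/10000)/(9323/10000) − 1)/(1/2) = 180/9323 ≈ 1.9307%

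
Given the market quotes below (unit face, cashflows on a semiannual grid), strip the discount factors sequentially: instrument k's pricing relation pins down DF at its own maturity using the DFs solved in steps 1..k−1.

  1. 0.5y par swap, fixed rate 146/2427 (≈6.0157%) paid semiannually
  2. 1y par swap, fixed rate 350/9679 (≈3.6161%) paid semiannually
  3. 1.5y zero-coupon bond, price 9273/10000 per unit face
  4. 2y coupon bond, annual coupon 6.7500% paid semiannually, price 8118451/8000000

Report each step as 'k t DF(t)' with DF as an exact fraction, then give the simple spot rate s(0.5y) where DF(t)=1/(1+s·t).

1 1/2 2427/2500
2 1 193/200
3 3/2 9273/10000
4 2 4441/5000
s(0.5y) = (1/(2427/2500) − 1)/(1/2) = 146/2427 ≈ 6.0157%

step 1 [0.5y] swap r/2=73/2427: DF=(1 − 73/2427·(0))/(1+73/2427) = 2427/2500 ≈ 0.970800
step 2 [1y] swap r/2=175/9679: DF=(1 − 175/9679·(0.970800))/(1+175/9679) = 193/200 ≈ 0.965000
step 3 [1.5y] zero: DF = P = 9273/10000 ≈ 0.927300
step 4 [2y] bond c/2=27/800: DF=(8118451/8000000 − 27/800·(0.970800+0.965000+0.927300))/(1+27/800) = 4441/5000 ≈ 0.888200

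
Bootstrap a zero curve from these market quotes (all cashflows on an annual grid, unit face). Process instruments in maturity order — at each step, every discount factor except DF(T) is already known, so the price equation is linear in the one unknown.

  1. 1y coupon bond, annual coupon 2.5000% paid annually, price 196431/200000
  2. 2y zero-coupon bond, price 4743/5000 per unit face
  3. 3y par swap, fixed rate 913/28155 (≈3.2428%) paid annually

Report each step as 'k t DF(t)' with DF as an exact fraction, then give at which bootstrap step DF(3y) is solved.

1 1 4791/5000
2 2 4743/5000
3 3 9087/10000
DF(3y) is solved at step 3

step 1 [1y] bond c/1=1/40: DF=(196431/200000 − 1/40·(0))/(1+1/40) = 4791/5000 ≈ 0.958200
step 2 [2y] zero: DF = P = 4743/5000 ≈ 0.948600
step 3 [3y] swap r/1=913/28155: DF=(1 − 913/28155·(0.958200+0.948600))/(1+913/28155) = 9087/10000 ≈ 0.908700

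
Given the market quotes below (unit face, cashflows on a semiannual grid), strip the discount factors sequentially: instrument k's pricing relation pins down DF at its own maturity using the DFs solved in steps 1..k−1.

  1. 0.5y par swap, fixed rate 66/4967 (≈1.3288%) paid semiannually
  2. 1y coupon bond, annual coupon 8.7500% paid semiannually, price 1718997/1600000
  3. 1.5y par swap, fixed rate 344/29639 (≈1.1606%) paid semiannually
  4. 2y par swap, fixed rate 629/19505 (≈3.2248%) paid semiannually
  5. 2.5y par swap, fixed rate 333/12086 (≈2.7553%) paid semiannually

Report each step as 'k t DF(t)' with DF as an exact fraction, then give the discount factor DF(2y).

1 1/2 4967/5000
2 1 9877/10000
3 3/2 2457/2500
4 2 9371/10000
5 5/2 4667/5000
DF(2y) = 9371/10000 ≈ 0.937100

step 1 [0.5y] swap r/2=33/4967: DF=(1 − 33/4967·(0))/(1+33/4967) = 4967/5000 ≈ 0.993400
step 2 [1y] bond c/2=7/160: DF=(1718997/1600000 − 7/160·(0.993400))/(1+7/160) = 9877/10000 ≈ 0.987700
step 3 [1.5y] swap r/2=172/29639: DF=(1 − 172/29639·(0.993400+0.987700))/(1+172/29639) = 2457/2500 ≈ 0.982800
step 4 [2y] swap r/2=629/39010: DF=(1 − 629/39010·(0.993400+0.987700+0.982800))/(1+629/39010) = 9371/10000 ≈ 0.937100
step 5 [2.5y] swap r/2=333/24172: DF=(1 − 333/24172·(0.993400+0.987700+0.982800+0.937100))/(1+333/24172) = 4667/5000 ≈ 0.933400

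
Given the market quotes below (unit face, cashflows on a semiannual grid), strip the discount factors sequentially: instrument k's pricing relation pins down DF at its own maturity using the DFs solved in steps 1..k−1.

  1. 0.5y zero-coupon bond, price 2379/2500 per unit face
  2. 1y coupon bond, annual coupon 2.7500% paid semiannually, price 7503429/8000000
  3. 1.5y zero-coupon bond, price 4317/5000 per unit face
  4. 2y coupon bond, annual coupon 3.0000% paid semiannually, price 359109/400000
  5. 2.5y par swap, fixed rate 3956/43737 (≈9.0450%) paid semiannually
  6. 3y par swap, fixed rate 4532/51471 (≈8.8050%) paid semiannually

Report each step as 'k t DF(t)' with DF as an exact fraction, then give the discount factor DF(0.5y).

1 1/2 2379/2500
2 1 9123/10000
3 3/2 4317/5000
4 2 4221/5000
5 5/2 4011/5000
6 3 3867/5000
DF(0.5y) = 2379/2500 ≈ 0.951600

step 1 [0.5y] zero: DF = P = 2379/2500 ≈ 0.951600
step 2 [1y] bond c/2=11/800: DF=(7503429/8000000 − 11/800·(0.951600))/(1+11/800) = 9123/10000 ≈ 0.912300
step 3 [1.5y] zero: DF = P = 4317/5000 ≈ 0.863400
step 4 [2y] bond c/2=3/200: DF=(359109/400000 − 3/200·(0.951600+0.912300+0.863400))/(1+3/200) = 4221/5000 ≈ 0.844200
step 5 [2.5y] swap r/2=1978/43737: DF=(1 − 1978/43737·(0.951600+0.912300+0.863400+0.844200))/(1+1978/43737) = 4011/5000 ≈ 0.802200
step 6 [3y] swap r/2=2266/51471: DF=(1 − 2266/51471·(0.951600+0.912300+0.863400+0.844200+0.802200))/(1+2266/51471) = 3867/5000 ≈ 0.773400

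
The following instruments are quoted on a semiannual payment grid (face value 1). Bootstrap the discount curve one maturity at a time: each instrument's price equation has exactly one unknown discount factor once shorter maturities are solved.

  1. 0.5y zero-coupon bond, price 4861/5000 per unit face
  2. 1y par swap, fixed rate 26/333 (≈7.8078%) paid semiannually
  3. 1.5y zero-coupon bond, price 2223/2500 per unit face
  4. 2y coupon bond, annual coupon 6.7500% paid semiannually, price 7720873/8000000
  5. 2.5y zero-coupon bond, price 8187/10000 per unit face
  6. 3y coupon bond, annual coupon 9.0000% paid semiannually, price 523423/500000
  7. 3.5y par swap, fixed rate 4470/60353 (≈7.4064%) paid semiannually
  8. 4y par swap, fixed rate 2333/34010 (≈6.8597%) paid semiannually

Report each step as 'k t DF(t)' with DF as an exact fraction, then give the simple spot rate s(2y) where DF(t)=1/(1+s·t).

step 1 [0.5y] zero: DF = P = 4861/5000 ≈ 0.972200
step 2 [1y] swap r/2=13/333: DF=(1 − 13/333·(0.972200))/(1+13/333) = 9259/10000 ≈ 0.925900
step 3 [1.5y] zero: DF = P = 2223/2500 ≈ 0.889200
step 4 [2y] bond c/2=27/800: DF=(7720873/8000000 − 27/800·(0.972200+0.925900+0.889200))/(1+27/800) = 4213/5000 ≈ 0.842600
step 5 [2.5y] zero: DF = P = 8187/10000 ≈ 0.818700
step 6 [3y] bond c/2=9/200: DF=(523423/500000 − 9/200·(0.972200+0.925900+0.889200+0.842600+0.818700))/(1+9/200) = 4051/5000 ≈ 0.810200
step 7 [3.5y] swap r/2=2235/60353: DF=(1 − 2235/60353·(0.972200+0.925900+0.889200+0.842600+0.818700+0.810200))/(1+2235/60353) = 1553/2000 ≈ 0.776500
step 8 [4y] swap r/2=2333/68020: DF=(1 − 2333/68020·(0.972200+0.925900+0.889200+0.842600+0.818700+0.810200+0.776500))/(1+2333/68020) = 7667/10000 ≈ 0.766700

1 1/2 4861/5000
2 1 9259/10000
3 3/2 2223/2500
4 2 4213/5000
5 5/2 8187/10000
6 3 4051/5000
7 7/2 1553/2000
8 4 7667/10000
s(2y) = (1/(4213/5000) − 1)/(2) = 787/8426 ≈ 9.3401%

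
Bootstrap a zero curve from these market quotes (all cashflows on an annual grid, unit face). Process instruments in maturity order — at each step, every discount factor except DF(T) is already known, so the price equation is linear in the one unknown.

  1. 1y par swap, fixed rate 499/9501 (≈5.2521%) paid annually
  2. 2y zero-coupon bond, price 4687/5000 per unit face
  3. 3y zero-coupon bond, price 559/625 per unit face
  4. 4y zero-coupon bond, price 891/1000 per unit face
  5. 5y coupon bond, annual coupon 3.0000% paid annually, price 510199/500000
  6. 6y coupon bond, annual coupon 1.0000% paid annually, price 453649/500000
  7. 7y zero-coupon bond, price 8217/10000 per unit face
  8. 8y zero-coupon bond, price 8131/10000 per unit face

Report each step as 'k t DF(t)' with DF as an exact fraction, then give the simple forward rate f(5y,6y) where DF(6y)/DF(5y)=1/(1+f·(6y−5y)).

step 1 [1y] swap r/1=499/9501: DF=(1 − 499/9501·(0))/(1+499/9501) = 9501/10000 ≈ 0.950100
step 2 [2y] zero: DF = P = 4687/5000 ≈ 0.937400
step 3 [3y] zero: DF = P = 559/625 ≈ 0.894400
step 4 [4y] zero: DF = P = 891/1000 ≈ 0.891000
step 5 [5y] bond c/1=3/100: DF=(510199/500000 − 3/100·(0.950100+0.937400+0.894400+0.891000))/(1+3/100) = 8837/10000 ≈ 0.883700
step 6 [6y] bond c/1=1/100: DF=(453649/500000 − 1/100·(0.950100+0.937400+0.894400+0.891000+0.883700))/(1+1/100) = 2133/2500 ≈ 0.853200
step 7 [7y] zero: DF = P = 8217/10000 ≈ 0.821700
step 8 [8y] zero: DF = P = 8131/10000 ≈ 0.813100

1 1 9501/10000
2 2 4687/5000
3 3 559/625
4 4 891/1000
5 5 8837/10000
6 6 2133/2500
7 7 8217/10000
8 8 8131/10000
f(5y,6y) = ((8837/10000)/(2133/2500) − 1)/(1) = 305/8532 ≈ 3.5748%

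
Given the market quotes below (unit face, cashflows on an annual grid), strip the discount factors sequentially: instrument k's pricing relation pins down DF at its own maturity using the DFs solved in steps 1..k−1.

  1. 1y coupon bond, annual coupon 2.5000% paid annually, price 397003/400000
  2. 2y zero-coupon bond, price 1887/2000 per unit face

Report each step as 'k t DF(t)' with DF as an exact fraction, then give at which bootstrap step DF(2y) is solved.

1 1 9683/10000
2 2 1887/2000
DF(2y) is solved at step 2

step 1 [1y] bond c/1=1/40: DF=(397003/400000 − 1/40·(0))/(1+1/40) = 9683/10000 ≈ 0.968300
step 2 [2y] zero: DF = P = 1887/2000 ≈ 0.943500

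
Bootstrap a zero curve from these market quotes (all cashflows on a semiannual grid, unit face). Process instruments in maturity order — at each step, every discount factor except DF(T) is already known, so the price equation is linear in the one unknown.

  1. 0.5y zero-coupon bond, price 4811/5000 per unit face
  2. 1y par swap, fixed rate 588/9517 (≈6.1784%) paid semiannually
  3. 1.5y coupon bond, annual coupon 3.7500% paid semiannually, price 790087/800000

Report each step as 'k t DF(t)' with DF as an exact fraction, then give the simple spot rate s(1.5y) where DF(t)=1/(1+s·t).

1 1/2 4811/5000
2 1 2353/2500
3 3/2 584/625
s(1.5y) = (1/(584/625) − 1)/(3/2) = 41/876 ≈ 4.6804%

step 1 [0.5y] zero: DF = P = 4811/5000 ≈ 0.962200
step 2 [1y] swap r/2=294/9517: DF=(1 − 294/9517·(0.962200))/(1+294/9517) = 2353/2500 ≈ 0.941200
step 3 [1.5y] bond c/2=3/160: DF=(790087/800000 − 3/160·(0.962200+0.941200))/(1+3/160) = 584/625 ≈ 0.934400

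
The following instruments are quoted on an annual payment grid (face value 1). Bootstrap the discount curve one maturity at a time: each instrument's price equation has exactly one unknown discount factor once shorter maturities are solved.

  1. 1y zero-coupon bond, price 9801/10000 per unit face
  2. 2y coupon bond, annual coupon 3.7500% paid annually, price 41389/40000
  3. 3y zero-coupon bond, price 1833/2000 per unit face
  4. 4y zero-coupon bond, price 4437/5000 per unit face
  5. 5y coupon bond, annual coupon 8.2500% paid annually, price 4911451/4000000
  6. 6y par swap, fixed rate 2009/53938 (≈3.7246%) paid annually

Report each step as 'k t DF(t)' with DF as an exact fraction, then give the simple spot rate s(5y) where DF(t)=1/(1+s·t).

step 1 [1y] zero: DF = P = 9801/10000 ≈ 0.980100
step 2 [2y] bond c/1=3/80: DF=(41389/40000 − 3/80·(0.980100))/(1+3/80) = 9619/10000 ≈ 0.961900
step 3 [3y] zero: DF = P = 1833/2000 ≈ 0.916500
step 4 [4y] zero: DF = P = 4437/5000 ≈ 0.887400
step 5 [5y] bond c/1=33/400: DF=(4911451/4000000 − 33/400·(0.980100+0.961900+0.916500+0.887400))/(1+33/400) = 1061/1250 ≈ 0.848800
step 6 [6y] swap r/1=2009/53938: DF=(1 − 2009/53938·(0.980100+0.961900+0.916500+0.887400+0.848800))/(1+2009/53938) = 7991/10000 ≈ 0.799100

1 1 9801/10000
2 2 9619/10000
3 3 1833/2000
4 4 4437/5000
5 5 1061/1250
6 6 7991/10000
s(5y) = (1/(1061/1250) − 1)/(5) = 189/5305 ≈ 3.5627%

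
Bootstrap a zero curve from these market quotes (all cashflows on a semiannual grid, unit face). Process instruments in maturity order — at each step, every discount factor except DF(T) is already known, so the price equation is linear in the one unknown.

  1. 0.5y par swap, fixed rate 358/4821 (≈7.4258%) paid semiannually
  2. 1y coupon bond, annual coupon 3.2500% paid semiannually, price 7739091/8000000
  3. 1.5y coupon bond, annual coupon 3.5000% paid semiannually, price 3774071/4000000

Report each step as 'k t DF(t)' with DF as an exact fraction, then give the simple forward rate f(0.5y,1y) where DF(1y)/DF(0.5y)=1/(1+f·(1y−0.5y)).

step 1 [0.5y] swap r/2=179/4821: DF=(1 − 179/4821·(0))/(1+179/4821) = 4821/5000 ≈ 0.964200
step 2 [1y] bond c/2=13/800: DF=(7739091/8000000 − 13/800·(0.964200))/(1+13/800) = 1873/2000 ≈ 0.936500
step 3 [1.5y] bond c/2=7/400: DF=(3774071/4000000 − 7/400·(0.964200+0.936500))/(1+7/400) = 4473/5000 ≈ 0.894600

1 1/2 4821/5000
2 1 1873/2000
3 3/2 4473/5000
f(0.5y,1y) = ((4821/5000)/(1873/2000) − 1)/(1/2) = 554/9365 ≈ 5.9156%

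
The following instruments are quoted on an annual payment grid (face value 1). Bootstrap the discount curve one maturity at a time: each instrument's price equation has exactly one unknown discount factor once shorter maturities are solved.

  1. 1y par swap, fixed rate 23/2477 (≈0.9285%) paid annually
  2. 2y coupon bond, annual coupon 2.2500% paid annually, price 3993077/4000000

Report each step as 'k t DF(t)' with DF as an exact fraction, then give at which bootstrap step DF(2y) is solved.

1 1 2477/2500
2 2 1909/2000
DF(2y) is solved at step 2

step 1 [1y] swap r/1=23/2477: DF=(1 − 23/2477·(0))/(1+23/2477) = 2477/2500 ≈ 0.990800
step 2 [2y] bond c/1=9/400: DF=(3993077/4000000 − 9/400·(0.990800))/(1+9/400) = 1909/2000 ≈ 0.954500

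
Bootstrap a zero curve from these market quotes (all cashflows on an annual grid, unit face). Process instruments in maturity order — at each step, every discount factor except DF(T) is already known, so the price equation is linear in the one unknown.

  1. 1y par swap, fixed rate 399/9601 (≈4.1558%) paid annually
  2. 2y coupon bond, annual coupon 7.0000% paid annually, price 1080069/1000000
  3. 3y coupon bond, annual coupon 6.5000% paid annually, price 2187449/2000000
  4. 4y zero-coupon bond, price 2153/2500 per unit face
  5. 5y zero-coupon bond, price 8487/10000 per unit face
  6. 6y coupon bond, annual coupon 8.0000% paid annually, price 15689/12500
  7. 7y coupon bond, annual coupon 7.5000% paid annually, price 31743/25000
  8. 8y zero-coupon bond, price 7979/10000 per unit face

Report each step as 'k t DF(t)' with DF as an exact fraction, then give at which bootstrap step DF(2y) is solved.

step 1 [1y] swap r/1=399/9601: DF=(1 − 399/9601·(0))/(1+399/9601) = 9601/10000 ≈ 0.960100
step 2 [2y] bond c/1=7/100: DF=(1080069/1000000 − 7/100·(0.960100))/(1+7/100) = 4733/5000 ≈ 0.946600
step 3 [3y] bond c/1=13/200: DF=(2187449/2000000 − 13/200·(0.960100+0.946600))/(1+13/200) = 4553/5000 ≈ 0.910600
step 4 [4y] zero: DF = P = 2153/2500 ≈ 0.861200
step 5 [5y] zero: DF = P = 8487/10000 ≈ 0.848700
step 6 [6y] bond c/1=2/25: DF=(15689/12500 − 2/25·(0.960100+0.946600+0.910600+0.861200+0.848700))/(1+2/25) = 2067/2500 ≈ 0.826800
step 7 [7y] bond c/1=3/40: DF=(31743/25000 − 3/40·(0.960100+0.946600+0.910600+0.861200+0.848700+0.826800))/(1+3/40) = 2019/2500 ≈ 0.807600
step 8 [8y] zero: DF = P = 7979/10000 ≈ 0.797900

1 1 9601/10000
2 2 4733/5000
3 3 4553/5000
4 4 2153/2500
5 5 8487/10000
6 6 2067/2500
7 7 2019/2500
8 8 7979/10000
DF(2y) is solved at step 2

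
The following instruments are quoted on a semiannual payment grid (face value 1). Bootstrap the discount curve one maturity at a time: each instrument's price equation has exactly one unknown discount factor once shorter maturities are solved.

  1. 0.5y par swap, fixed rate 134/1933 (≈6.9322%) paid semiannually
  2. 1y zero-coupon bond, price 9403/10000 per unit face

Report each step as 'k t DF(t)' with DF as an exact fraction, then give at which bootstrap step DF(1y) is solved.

1 1/2 1933/2000
2 1 9403/10000
DF(1y) is solved at step 2

step 1 [0.5y] swap r/2=67/1933: DF=(1 − 67/1933·(0))/(1+67/1933) = 1933/2000 ≈ 0.966500
step 2 [1y] zero: DF = P = 9403/10000 ≈ 0.940300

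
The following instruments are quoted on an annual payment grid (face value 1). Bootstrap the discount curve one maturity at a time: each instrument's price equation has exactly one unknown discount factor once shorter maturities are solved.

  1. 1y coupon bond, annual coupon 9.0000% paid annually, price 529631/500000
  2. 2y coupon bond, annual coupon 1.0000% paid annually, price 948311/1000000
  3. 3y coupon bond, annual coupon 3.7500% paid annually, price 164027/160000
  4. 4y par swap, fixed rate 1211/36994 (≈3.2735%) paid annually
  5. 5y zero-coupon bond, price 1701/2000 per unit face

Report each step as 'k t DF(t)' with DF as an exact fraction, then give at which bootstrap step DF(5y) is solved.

step 1 [1y] bond c/1=9/100: DF=(529631/500000 − 9/100·(0))/(1+9/100) = 4859/5000 ≈ 0.971800
step 2 [2y] bond c/1=1/100: DF=(948311/1000000 − 1/100·(0.971800))/(1+1/100) = 9293/10000 ≈ 0.929300
step 3 [3y] bond c/1=3/80: DF=(164027/160000 − 3/80·(0.971800+0.929300))/(1+3/80) = 4597/5000 ≈ 0.919400
step 4 [4y] swap r/1=1211/36994: DF=(1 − 1211/36994·(0.971800+0.929300+0.919400))/(1+1211/36994) = 8789/10000 ≈ 0.878900
step 5 [5y] zero: DF = P = 1701/2000 ≈ 0.850500

1 1 4859/5000
2 2 9293/10000
3 3 4597/5000
4 4 8789/10000
5 5 1701/2000
DF(5y) is solved at step 5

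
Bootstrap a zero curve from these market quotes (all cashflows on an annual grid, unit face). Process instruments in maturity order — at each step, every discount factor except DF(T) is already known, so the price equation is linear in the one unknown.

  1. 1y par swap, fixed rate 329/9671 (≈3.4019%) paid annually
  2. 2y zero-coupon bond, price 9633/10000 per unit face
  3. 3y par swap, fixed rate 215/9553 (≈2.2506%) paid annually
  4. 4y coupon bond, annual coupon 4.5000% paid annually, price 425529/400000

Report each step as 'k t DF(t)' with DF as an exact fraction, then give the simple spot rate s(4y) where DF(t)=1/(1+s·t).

step 1 [1y] swap r/1=329/9671: DF=(1 − 329/9671·(0))/(1+329/9671) = 9671/10000 ≈ 0.967100
step 2 [2y] zero: DF = P = 9633/10000 ≈ 0.963300
step 3 [3y] swap r/1=215/9553: DF=(1 − 215/9553·(0.967100+0.963300))/(1+215/9553) = 1871/2000 ≈ 0.935500
step 4 [4y] bond c/1=9/200: DF=(425529/400000 − 9/200·(0.967100+0.963300+0.935500))/(1+9/200) = 4473/5000 ≈ 0.894600

1 1 9671/10000
2 2 9633/10000
3 3 1871/2000
4 4 4473/5000
s(4y) = (1/(4473/5000) − 1)/(4) = 527/17892 ≈ 2.9455%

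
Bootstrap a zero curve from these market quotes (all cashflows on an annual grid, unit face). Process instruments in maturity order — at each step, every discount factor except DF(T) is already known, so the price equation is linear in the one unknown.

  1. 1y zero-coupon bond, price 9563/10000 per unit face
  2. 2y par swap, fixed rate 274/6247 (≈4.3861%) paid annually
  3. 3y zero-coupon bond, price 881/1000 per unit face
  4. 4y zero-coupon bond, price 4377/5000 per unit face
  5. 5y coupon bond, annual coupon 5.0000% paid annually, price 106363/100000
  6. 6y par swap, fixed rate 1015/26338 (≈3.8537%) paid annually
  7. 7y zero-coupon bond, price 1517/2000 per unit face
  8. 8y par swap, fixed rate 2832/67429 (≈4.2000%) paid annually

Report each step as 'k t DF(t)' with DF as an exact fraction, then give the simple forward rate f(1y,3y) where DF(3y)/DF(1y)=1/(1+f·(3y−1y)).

step 1 [1y] zero: DF = P = 9563/10000 ≈ 0.956300
step 2 [2y] swap r/1=274/6247: DF=(1 − 274/6247·(0.956300))/(1+274/6247) = 4589/5000 ≈ 0.917800
step 3 [3y] zero: DF = P = 881/1000 ≈ 0.881000
step 4 [4y] zero: DF = P = 4377/5000 ≈ 0.875400
step 5 [5y] bond c/1=1/20: DF=(106363/100000 − 1/20·(0.956300+0.917800+0.881000+0.875400))/(1+1/20) = 8401/10000 ≈ 0.840100
step 6 [6y] swap r/1=1015/26338: DF=(1 − 1015/26338·(0.956300+0.917800+0.881000+0.875400+0.840100))/(1+1015/26338) = 797/1000 ≈ 0.797000
step 7 [7y] zero: DF = P = 1517/2000 ≈ 0.758500
step 8 [8y] swap r/1=2832/67429: DF=(1 − 2832/67429·(0.956300+0.917800+0.881000+0.875400+0.840100+0.797000+0.758500))/(1+2832/67429) = 448/625 ≈ 0.716800

1 1 9563/10000
2 2 4589/5000
3 3 881/1000
4 4 4377/5000
5 5 8401/10000
6 6 797/1000
7 7 1517/2000
8 8 448/625
f(1y,3y) = ((9563/10000)/(881/1000) − 1)/(2) = 753/17620 ≈ 4.2736%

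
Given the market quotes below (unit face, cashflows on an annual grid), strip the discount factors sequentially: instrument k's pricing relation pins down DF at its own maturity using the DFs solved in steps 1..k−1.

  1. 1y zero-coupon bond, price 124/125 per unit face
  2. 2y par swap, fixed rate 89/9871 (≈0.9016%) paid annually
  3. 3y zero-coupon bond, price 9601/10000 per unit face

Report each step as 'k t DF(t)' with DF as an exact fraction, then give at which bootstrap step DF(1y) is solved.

1 1 124/125
2 2 4911/5000
3 3 9601/10000
DF(1y) is solved at step 1

step 1 [1y] zero: DF = P = 124/125 ≈ 0.992000
step 2 [2y] swap r/1=89/9871: DF=(1 − 89/9871·(0.992000))/(1+89/9871) = 4911/5000 ≈ 0.982200
step 3 [3y] zero: DF = P = 9601/10000 ≈ 0.960100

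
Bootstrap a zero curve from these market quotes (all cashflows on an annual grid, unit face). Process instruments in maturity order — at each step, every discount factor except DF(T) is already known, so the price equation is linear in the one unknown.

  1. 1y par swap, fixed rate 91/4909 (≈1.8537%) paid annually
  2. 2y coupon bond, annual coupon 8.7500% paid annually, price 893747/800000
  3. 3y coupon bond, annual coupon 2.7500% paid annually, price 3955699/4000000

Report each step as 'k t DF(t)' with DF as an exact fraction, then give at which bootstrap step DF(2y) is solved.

1 1 4909/5000
2 2 9483/10000
3 3 2277/2500
DF(2y) is solved at step 2

step 1 [1y] swap r/1=91/4909: DF=(1 − 91/4909·(0))/(1+91/4909) = 4909/5000 ≈ 0.981800
step 2 [2y] bond c/1=7/80: DF=(893747/800000 − 7/80·(0.981800))/(1+7/80) = 9483/10000 ≈ 0.948300
step 3 [3y] bond c/1=11/400: DF=(3955699/4000000 − 11/400·(0.981800+0.948300))/(1+11/400) = 2277/2500 ≈ 0.910800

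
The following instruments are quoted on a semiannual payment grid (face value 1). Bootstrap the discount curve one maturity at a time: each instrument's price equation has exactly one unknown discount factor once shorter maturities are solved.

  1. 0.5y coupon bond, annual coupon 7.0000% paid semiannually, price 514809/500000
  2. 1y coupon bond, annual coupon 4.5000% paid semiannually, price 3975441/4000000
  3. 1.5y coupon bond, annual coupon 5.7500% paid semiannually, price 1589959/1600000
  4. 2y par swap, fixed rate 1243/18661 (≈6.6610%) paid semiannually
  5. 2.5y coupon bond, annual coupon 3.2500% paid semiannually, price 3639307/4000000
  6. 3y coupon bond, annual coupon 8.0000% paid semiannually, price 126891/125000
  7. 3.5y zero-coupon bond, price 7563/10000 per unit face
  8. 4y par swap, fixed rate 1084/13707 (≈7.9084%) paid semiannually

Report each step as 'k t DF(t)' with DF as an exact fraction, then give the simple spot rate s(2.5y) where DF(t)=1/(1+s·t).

step 1 [0.5y] bond c/2=7/200: DF=(514809/500000 − 7/200·(0))/(1+7/200) = 2487/2500 ≈ 0.994800
step 2 [1y] bond c/2=9/400: DF=(3975441/4000000 − 9/400·(0.994800))/(1+9/400) = 9501/10000 ≈ 0.950100
step 3 [1.5y] bond c/2=23/800: DF=(1589959/1600000 − 23/800·(0.994800+0.950100))/(1+23/800) = 2279/2500 ≈ 0.911600
step 4 [2y] swap r/2=1243/37322: DF=(1 − 1243/37322·(0.994800+0.950100+0.911600))/(1+1243/37322) = 8757/10000 ≈ 0.875700
step 5 [2.5y] bond c/2=13/800: DF=(3639307/4000000 − 13/800·(0.994800+0.950100+0.911600+0.875700))/(1+13/800) = 2089/2500 ≈ 0.835600
step 6 [3y] bond c/2=1/25: DF=(126891/125000 − 1/25·(0.994800+0.950100+0.911600+0.875700+0.835600))/(1+1/25) = 2001/2500 ≈ 0.800400
step 7 [3.5y] zero: DF = P = 7563/10000 ≈ 0.756300
step 8 [4y] swap r/2=542/13707: DF=(1 − 542/13707·(0.994800+0.950100+0.911600+0.875700+0.835600+0.800400+0.756300))/(1+542/13707) = 729/1000 ≈ 0.729000

1 1/2 2487/2500
2 1 9501/10000
3 3/2 2279/2500
4 2 8757/10000
5 5/2 2089/2500
6 3 2001/2500
7 7/2 7563/10000
8 4 729/1000
s(2.5y) = (1/(2089/2500) − 1)/(5/2) = 822/10445 ≈ 7.8698%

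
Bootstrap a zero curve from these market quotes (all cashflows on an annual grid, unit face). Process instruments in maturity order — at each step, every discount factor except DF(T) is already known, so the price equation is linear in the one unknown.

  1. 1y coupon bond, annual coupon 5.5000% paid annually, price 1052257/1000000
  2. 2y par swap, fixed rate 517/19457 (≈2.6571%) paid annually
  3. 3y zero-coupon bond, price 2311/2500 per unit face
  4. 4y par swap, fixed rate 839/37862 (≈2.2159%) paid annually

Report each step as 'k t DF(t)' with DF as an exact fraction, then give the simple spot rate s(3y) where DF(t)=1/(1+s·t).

1 1 4987/5000
2 2 9483/10000
3 3 2311/2500
4 4 9161/10000
s(3y) = (1/(2311/2500) − 1)/(3) = 63/2311 ≈ 2.7261%

step 1 [1y] bond c/1=11/200: DF=(1052257/1000000 − 11/200·(0))/(1+11/200) = 4987/5000 ≈ 0.997400
step 2 [2y] swap r/1=517/19457: DF=(1 − 517/19457·(0.997400))/(1+517/19457) = 9483/10000 ≈ 0.948300
step 3 [3y] zero: DF = P = 2311/2500 ≈ 0.924400
step 4 [4y] swap r/1=839/37862: DF=(1 − 839/37862·(0.997400+0.948300+0.924400))/(1+839/37862) = 9161/10000 ≈ 0.916100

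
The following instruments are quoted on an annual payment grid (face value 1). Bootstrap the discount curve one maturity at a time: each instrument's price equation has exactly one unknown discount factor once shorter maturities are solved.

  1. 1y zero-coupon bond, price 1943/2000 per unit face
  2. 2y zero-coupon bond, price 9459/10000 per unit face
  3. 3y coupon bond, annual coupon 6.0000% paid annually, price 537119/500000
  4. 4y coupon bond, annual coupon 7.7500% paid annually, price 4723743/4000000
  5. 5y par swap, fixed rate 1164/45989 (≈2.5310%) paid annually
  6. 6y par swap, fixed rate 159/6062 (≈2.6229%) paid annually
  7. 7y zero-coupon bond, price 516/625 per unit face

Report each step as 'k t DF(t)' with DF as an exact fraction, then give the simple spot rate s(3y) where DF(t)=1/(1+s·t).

step 1 [1y] zero: DF = P = 1943/2000 ≈ 0.971500
step 2 [2y] zero: DF = P = 9459/10000 ≈ 0.945900
step 3 [3y] bond c/1=3/50: DF=(537119/500000 − 3/50·(0.971500+0.945900))/(1+3/50) = 9049/10000 ≈ 0.904900
step 4 [4y] bond c/1=31/400: DF=(4723743/4000000 − 31/400·(0.971500+0.945900+0.904900))/(1+31/400) = 893/1000 ≈ 0.893000
step 5 [5y] swap r/1=1164/45989: DF=(1 − 1164/45989·(0.971500+0.945900+0.904900+0.893000))/(1+1164/45989) = 2209/2500 ≈ 0.883600
step 6 [6y] swap r/1=159/6062: DF=(1 − 159/6062·(0.971500+0.945900+0.904900+0.893000+0.883600))/(1+159/6062) = 8569/10000 ≈ 0.856900
step 7 [7y] zero: DF = P = 516/625 ≈ 0.825600

1 1 1943/2000
2 2 9459/10000
3 3 9049/10000
4 4 893/1000
5 5 2209/2500
6 6 8569/10000
7 7 516/625
s(3y) = (1/(9049/10000) − 1)/(3) = 317/9049 ≈ 3.5031%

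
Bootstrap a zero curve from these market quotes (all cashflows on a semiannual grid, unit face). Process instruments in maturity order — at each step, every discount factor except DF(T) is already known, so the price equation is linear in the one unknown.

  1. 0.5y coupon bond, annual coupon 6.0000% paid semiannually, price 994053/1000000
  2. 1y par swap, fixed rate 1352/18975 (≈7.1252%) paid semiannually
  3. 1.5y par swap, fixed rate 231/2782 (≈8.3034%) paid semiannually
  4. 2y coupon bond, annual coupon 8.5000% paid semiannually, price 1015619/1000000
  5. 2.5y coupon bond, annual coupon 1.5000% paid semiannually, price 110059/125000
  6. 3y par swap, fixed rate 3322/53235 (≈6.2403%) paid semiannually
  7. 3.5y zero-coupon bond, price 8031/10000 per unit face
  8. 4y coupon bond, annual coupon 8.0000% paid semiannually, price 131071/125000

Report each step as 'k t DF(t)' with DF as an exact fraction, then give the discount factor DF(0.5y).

1 1/2 9651/10000
2 1 2331/2500
3 3/2 1769/2000
4 2 538/625
5 5/2 2117/2500
6 3 8339/10000
7 7/2 8031/10000
8 4 3863/5000
DF(0.5y) = 9651/10000 ≈ 0.965100

step 1 [0.5y] bond c/2=3/100: DF=(994053/1000000 − 3/100·(0))/(1+3/100) = 9651/10000 ≈ 0.965100
step 2 [1y] swap r/2=676/18975: DF=(1 − 676/18975·(0.965100))/(1+676/18975) = 2331/2500 ≈ 0.932400
step 3 [1.5y] swap r/2=231/5564: DF=(1 − 231/5564·(0.965100+0.932400))/(1+231/5564) = 1769/2000 ≈ 0.884500
step 4 [2y] bond c/2=17/400: DF=(1015619/1000000 − 17/400·(0.965100+0.932400+0.884500))/(1+17/400) = 538/625 ≈ 0.860800
step 5 [2.5y] bond c/2=3/400: DF=(110059/125000 − 3/400·(0.965100+0.932400+0.884500+0.860800))/(1+3/400) = 2117/2500 ≈ 0.846800
step 6 [3y] swap r/2=1661/53235: DF=(1 − 1661/53235·(0.965100+0.932400+0.884500+0.860800+0.846800))/(1+1661/53235) = 8339/10000 ≈ 0.833900
step 7 [3.5y] zero: DF = P = 8031/10000 ≈ 0.803100
step 8 [4y] bond c/2=1/25: DF=(131071/125000 − 1/25·(0.965100+0.932400+0.884500+0.860800+0.846800+0.833900+0.803100))/(1+1/25) = 3863/5000 ≈ 0.772600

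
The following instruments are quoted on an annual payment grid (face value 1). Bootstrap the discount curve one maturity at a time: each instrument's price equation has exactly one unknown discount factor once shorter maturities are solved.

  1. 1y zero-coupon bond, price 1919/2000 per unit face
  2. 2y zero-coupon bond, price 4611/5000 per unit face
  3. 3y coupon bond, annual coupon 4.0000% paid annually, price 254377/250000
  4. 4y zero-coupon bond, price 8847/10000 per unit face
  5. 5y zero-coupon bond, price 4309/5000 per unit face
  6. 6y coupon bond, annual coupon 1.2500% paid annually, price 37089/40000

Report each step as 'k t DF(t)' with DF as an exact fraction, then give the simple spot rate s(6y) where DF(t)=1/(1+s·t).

step 1 [1y] zero: DF = P = 1919/2000 ≈ 0.959500
step 2 [2y] zero: DF = P = 4611/5000 ≈ 0.922200
step 3 [3y] bond c/1=1/25: DF=(254377/250000 − 1/25·(0.959500+0.922200))/(1+1/25) = 453/500 ≈ 0.906000
step 4 [4y] zero: DF = P = 8847/10000 ≈ 0.884700
step 5 [5y] zero: DF = P = 4309/5000 ≈ 0.861800
step 6 [6y] bond c/1=1/80: DF=(37089/40000 − 1/80·(0.959500+0.922200+0.906000+0.884700+0.861800))/(1+1/80) = 4299/5000 ≈ 0.859800

1 1 1919/2000
2 2 4611/5000
3 3 453/500
4 4 8847/10000
5 5 4309/5000
6 6 4299/5000
s(6y) = (1/(4299/5000) − 1)/(6) = 701/25794 ≈ 2.7177%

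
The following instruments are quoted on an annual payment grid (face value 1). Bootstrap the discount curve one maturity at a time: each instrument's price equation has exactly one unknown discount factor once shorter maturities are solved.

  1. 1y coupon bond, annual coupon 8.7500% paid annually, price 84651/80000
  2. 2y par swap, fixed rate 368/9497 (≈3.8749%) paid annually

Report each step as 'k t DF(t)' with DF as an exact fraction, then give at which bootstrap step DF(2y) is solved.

1 1 973/1000
2 2 579/625
DF(2y) is solved at step 2

step 1 [1y] bond c/1=7/80: DF=(84651/80000 − 7/80·(0))/(1+7/80) = 973/1000 ≈ 0.973000
step 2 [2y] swap r/1=368/9497: DF=(1 − 368/9497·(0.973000))/(1+368/9497) = 579/625 ≈ 0.926400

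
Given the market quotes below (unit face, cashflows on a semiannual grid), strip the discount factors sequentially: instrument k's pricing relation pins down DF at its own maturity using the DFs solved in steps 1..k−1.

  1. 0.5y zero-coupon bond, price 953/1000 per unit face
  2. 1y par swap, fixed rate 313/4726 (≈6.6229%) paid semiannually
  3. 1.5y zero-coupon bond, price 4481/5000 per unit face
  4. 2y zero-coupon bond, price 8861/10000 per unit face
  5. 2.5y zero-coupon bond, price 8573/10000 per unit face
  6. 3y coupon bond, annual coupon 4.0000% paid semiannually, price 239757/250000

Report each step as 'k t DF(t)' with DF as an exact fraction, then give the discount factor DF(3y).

1 1/2 953/1000
2 1 4687/5000
3 3/2 4481/5000
4 2 8861/10000
5 5/2 8573/10000
6 3 4257/5000
DF(3y) = 4257/5000 ≈ 0.851400

step 1 [0.5y] zero: DF = P = 953/1000 ≈ 0.953000
step 2 [1y] swap r/2=313/9452: DF=(1 − 313/9452·(0.953000))/(1+313/9452) = 4687/5000 ≈ 0.937400
step 3 [1.5y] zero: DF = P = 4481/5000 ≈ 0.896200
step 4 [2y] zero: DF = P = 8861/10000 ≈ 0.886100
step 5 [2.5y] zero: DF = P = 8573/10000 ≈ 0.857300
step 6 [3y] bond c/2=1/50: DF=(239757/250000 − 1/50·(0.953000+0.937400+0.896200+0.886100+0.857300))/(1+1/50) = 4257/5000 ≈ 0.851400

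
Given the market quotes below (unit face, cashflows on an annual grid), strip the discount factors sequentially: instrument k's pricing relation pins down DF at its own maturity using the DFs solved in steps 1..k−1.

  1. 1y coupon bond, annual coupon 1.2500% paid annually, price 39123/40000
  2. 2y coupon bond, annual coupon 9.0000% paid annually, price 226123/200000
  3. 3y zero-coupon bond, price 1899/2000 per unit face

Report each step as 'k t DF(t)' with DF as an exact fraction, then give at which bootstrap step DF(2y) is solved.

step 1 [1y] bond c/1=1/80: DF=(39123/40000 − 1/80·(0))/(1+1/80) = 483/500 ≈ 0.966000
step 2 [2y] bond c/1=9/100: DF=(226123/200000 − 9/100·(0.966000))/(1+9/100) = 383/400 ≈ 0.957500
step 3 [3y] zero: DF = P = 1899/2000 ≈ 0.949500

1 1 483/500
2 2 383/400
3 3 1899/2000
DF(2y) is solved at step 2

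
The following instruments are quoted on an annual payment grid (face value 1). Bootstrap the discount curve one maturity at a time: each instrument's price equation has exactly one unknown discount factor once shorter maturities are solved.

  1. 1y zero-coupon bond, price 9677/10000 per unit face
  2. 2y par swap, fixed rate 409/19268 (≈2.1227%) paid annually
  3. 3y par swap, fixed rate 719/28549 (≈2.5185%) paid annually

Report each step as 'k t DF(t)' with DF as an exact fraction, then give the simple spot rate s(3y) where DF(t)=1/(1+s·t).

1 1 9677/10000
2 2 9591/10000
3 3 9281/10000
s(3y) = (1/(9281/10000) − 1)/(3) = 719/27843 ≈ 2.5823%

step 1 [1y] zero: DF = P = 9677/10000 ≈ 0.967700
step 2 [2y] swap r/1=409/19268: DF=(1 − 409/19268·(0.967700))/(1+409/19268) = 9591/10000 ≈ 0.959100
step 3 [3y] swap r/1=719/28549: DF=(1 − 719/28549·(0.967700+0.959100))/(1+719/28549) = 9281/10000 ≈ 0.928100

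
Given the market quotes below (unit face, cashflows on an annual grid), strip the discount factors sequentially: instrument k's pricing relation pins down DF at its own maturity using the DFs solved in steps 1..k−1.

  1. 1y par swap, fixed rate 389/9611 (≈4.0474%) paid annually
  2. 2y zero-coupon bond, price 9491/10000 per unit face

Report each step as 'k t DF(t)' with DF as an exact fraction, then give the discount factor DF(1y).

1 1 9611/10000
2 2 9491/10000
DF(1y) = 9611/10000 ≈ 0.961100

step 1 [1y] swap r/1=389/9611: DF=(1 − 389/9611·(0))/(1+389/9611) = 9611/10000 ≈ 0.961100
step 2 [2y] zero: DF = P = 9491/10000 ≈ 0.949100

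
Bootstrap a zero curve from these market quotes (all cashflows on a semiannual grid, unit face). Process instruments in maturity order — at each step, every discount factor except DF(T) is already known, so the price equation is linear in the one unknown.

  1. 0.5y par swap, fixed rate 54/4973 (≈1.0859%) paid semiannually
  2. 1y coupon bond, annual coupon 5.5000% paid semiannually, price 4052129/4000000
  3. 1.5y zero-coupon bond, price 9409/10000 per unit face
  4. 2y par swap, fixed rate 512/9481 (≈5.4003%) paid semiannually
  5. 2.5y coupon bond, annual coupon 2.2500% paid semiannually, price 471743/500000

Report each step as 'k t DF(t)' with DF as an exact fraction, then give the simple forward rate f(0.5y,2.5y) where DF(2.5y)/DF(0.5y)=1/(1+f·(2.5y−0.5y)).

step 1 [0.5y] swap r/2=27/4973: DF=(1 − 27/4973·(0))/(1+27/4973) = 4973/5000 ≈ 0.994600
step 2 [1y] bond c/2=11/400: DF=(4052129/4000000 − 11/400·(0.994600))/(1+11/400) = 9593/10000 ≈ 0.959300
step 3 [1.5y] zero: DF = P = 9409/10000 ≈ 0.940900
step 4 [2y] swap r/2=256/9481: DF=(1 − 256/9481·(0.994600+0.959300+0.940900))/(1+256/9481) = 561/625 ≈ 0.897600
step 5 [2.5y] bond c/2=9/800: DF=(471743/500000 − 9/800·(0.994600+0.959300+0.940900+0.897600))/(1+9/800) = 2227/2500 ≈ 0.890800

1 1/2 4973/5000
2 1 9593/10000
3 3/2 9409/10000
4 2 561/625
5 5/2 2227/2500
f(0.5y,2.5y) = ((4973/5000)/(2227/2500) − 1)/(2) = 519/8908 ≈ 5.8262%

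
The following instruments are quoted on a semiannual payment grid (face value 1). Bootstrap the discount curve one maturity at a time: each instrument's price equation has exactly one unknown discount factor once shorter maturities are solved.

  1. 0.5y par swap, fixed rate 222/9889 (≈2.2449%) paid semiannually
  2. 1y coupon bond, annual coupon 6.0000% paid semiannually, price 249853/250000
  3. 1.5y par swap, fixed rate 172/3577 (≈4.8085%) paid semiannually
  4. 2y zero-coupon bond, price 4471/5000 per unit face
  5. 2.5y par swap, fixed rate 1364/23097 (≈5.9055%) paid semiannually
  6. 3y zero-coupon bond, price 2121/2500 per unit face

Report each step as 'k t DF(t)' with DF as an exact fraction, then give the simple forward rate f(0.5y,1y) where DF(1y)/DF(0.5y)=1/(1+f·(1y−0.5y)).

step 1 [0.5y] swap r/2=111/9889: DF=(1 − 111/9889·(0))/(1+111/9889) = 9889/10000 ≈ 0.988900
step 2 [1y] bond c/2=3/100: DF=(249853/250000 − 3/100·(0.988900))/(1+3/100) = 1883/2000 ≈ 0.941500
step 3 [1.5y] swap r/2=86/3577: DF=(1 − 86/3577·(0.988900+0.941500))/(1+86/3577) = 582/625 ≈ 0.931200
step 4 [2y] zero: DF = P = 4471/5000 ≈ 0.894200
step 5 [2.5y] swap r/2=682/23097: DF=(1 − 682/23097·(0.988900+0.941500+0.931200+0.894200))/(1+682/23097) = 2159/2500 ≈ 0.863600
step 6 [3y] zero: DF = P = 2121/2500 ≈ 0.848400

1 1/2 9889/10000
2 1 1883/2000
3 3/2 582/625
4 2 4471/5000
5 5/2 2159/2500
6 3 2121/2500
f(0.5y,1y) = ((9889/10000)/(1883/2000) − 1)/(1/2) = 948/9415 ≈ 10.0690%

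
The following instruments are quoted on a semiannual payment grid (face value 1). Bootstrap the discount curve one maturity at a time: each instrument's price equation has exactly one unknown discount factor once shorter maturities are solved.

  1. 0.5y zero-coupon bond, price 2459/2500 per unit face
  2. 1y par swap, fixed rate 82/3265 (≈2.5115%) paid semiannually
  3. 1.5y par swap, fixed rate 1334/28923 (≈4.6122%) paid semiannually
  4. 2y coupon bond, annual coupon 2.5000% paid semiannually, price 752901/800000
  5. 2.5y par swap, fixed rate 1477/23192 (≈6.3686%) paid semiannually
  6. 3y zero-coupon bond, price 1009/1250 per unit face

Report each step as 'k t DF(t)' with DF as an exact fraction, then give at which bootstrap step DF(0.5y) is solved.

step 1 [0.5y] zero: DF = P = 2459/2500 ≈ 0.983600
step 2 [1y] swap r/2=41/3265: DF=(1 − 41/3265·(0.983600))/(1+41/3265) = 4877/5000 ≈ 0.975400
step 3 [1.5y] swap r/2=667/28923: DF=(1 − 667/28923·(0.983600+0.975400))/(1+667/28923) = 9333/10000 ≈ 0.933300
step 4 [2y] bond c/2=1/80: DF=(752901/800000 − 1/80·(0.983600+0.975400+0.933300))/(1+1/80) = 4469/5000 ≈ 0.893800
step 5 [2.5y] swap r/2=1477/46384: DF=(1 − 1477/46384·(0.983600+0.975400+0.933300+0.893800))/(1+1477/46384) = 8523/10000 ≈ 0.852300
step 6 [3y] zero: DF = P = 1009/1250 ≈ 0.807200

1 1/2 2459/2500
2 1 4877/5000
3 3/2 9333/10000
4 2 4469/5000
5 5/2 8523/10000
6 3 1009/1250
DF(0.5y) is solved at step 1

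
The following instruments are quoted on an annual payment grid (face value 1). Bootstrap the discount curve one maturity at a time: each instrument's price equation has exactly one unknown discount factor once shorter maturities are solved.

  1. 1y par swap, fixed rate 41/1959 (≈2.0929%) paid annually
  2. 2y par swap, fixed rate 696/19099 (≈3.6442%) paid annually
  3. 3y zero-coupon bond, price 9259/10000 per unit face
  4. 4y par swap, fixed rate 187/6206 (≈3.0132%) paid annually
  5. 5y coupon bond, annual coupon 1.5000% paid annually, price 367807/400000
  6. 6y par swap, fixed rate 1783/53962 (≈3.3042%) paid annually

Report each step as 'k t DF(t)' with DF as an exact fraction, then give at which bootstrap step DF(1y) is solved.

step 1 [1y] swap r/1=41/1959: DF=(1 − 41/1959·(0))/(1+41/1959) = 1959/2000 ≈ 0.979500
step 2 [2y] swap r/1=696/19099: DF=(1 − 696/19099·(0.979500))/(1+696/19099) = 1163/1250 ≈ 0.930400
step 3 [3y] zero: DF = P = 9259/10000 ≈ 0.925900
step 4 [4y] swap r/1=187/6206: DF=(1 − 187/6206·(0.979500+0.930400+0.925900))/(1+187/6206) = 4439/5000 ≈ 0.887800
step 5 [5y] bond c/1=3/200: DF=(367807/400000 − 3/200·(0.979500+0.930400+0.925900+0.887800))/(1+3/200) = 8509/10000 ≈ 0.850900
step 6 [6y] swap r/1=1783/53962: DF=(1 − 1783/53962·(0.979500+0.930400+0.925900+0.887800+0.850900))/(1+1783/53962) = 8217/10000 ≈ 0.821700

1 1 1959/2000
2 2 1163/1250
3 3 9259/10000
4 4 4439/5000
5 5 8509/10000
6 6 8217/10000
DF(1y) is solved at step 1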